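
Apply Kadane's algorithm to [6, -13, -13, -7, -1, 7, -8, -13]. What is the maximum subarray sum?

Using Kadane's algorithm on [6, -13, -13, -7, -1, 7, -8, -13]:

Scanning through the array:
Position 1 (value -13): max_ending_here = -7, max_so_far = 6
Position 2 (value -13): max_ending_here = -13, max_so_far = 6
Position 3 (value -7): max_ending_here = -7, max_so_far = 6
Position 4 (value -1): max_ending_here = -1, max_so_far = 6
Position 5 (value 7): max_ending_here = 7, max_so_far = 7
Position 6 (value -8): max_ending_here = -1, max_so_far = 7
Position 7 (value -13): max_ending_here = -13, max_so_far = 7

Maximum subarray: [7]
Maximum sum: 7

The maximum subarray is [7] with sum 7. This subarray runs from index 5 to index 5.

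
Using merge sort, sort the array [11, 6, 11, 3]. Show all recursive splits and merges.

Merge sort trace:

Split: [11, 6, 11, 3] -> [11, 6] and [11, 3]
  Split: [11, 6] -> [11] and [6]
  Merge: [11] + [6] -> [6, 11]
  Split: [11, 3] -> [11] and [3]
  Merge: [11] + [3] -> [3, 11]
Merge: [6, 11] + [3, 11] -> [3, 6, 11, 11]

Final sorted array: [3, 6, 11, 11]

The merge sort proceeds by recursively splitting the array and merging sorted halves.
After all merges, the sorted array is [3, 6, 11, 11].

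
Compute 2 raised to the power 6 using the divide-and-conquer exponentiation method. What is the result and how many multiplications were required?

Computing 2^6 by squaring (build up from 2^1; each line after the first costs one multiplication):

2^1 = 2
2^2 = (2^1)^2 = 2^2 = 4
2^3 = 2 * 2^2 = 2 * 4 = 8
2^6 = (2^3)^2 = 8^2 = 64

Result: 64
Multiplications needed: 3 (3 lines after 2^1)

2^6 = 64. Using exponentiation by squaring, this requires 3 multiplications. The key idea: if the exponent is even, square the half-power; if odd, multiply by the base once.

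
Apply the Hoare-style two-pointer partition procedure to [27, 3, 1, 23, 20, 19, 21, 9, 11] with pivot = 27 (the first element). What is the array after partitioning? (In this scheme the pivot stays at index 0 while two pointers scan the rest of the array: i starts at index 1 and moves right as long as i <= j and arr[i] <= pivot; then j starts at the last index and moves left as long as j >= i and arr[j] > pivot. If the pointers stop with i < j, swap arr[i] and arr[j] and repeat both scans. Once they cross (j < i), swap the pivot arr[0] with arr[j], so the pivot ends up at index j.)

Hoare-style two-pointer partition with pivot = 27:

Initial array: [27, 3, 1, 23, 20, 19, 21, 9, 11]

Pointers start at i = 1, j = 8.
i ends at 9, j ends at 8: the pointers have crossed (j < i), so scanning stops.

Swap pivot arr[0] with arr[8] to place pivot at position 8: [11, 3, 1, 23, 20, 19, 21, 9, 27]
Pivot position: 8

After partitioning with pivot 27, the array becomes [11, 3, 1, 23, 20, 19, 21, 9, 27]. The pivot is placed at index 8. All elements to the left of the pivot are <= 27, and all elements to the right are > 27.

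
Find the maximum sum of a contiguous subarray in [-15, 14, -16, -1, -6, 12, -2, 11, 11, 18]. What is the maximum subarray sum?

Using Kadane's algorithm on [-15, 14, -16, -1, -6, 12, -2, 11, 11, 18]:

Scanning through the array:
Position 1 (value 14): max_ending_here = 14, max_so_far = 14
Position 2 (value -16): max_ending_here = -2, max_so_far = 14
Position 3 (value -1): max_ending_here = -1, max_so_far = 14
Position 4 (value -6): max_ending_here = -6, max_so_far = 14
Position 5 (value 12): max_ending_here = 12, max_so_far = 14
Position 6 (value -2): max_ending_here = 10, max_so_far = 14
Position 7 (value 11): max_ending_here = 21, max_so_far = 21
Position 8 (value 11): max_ending_here = 32, max_so_far = 32
Position 9 (value 18): max_ending_here = 50, max_so_far = 50

Maximum subarray: [12, -2, 11, 11, 18]
Maximum sum: 50

The maximum subarray is [12, -2, 11, 11, 18] with sum 50. This subarray runs from index 5 to index 9.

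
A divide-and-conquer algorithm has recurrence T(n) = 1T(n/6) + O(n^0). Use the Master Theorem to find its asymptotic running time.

Master Theorem for T(n) = 1T(n/6) + O(n^0):

a = 1, b = 6, c = 0
log_b(a) = log_6(1) = 0.0000

Case 2: c = 0 = log_6(1) = 0.0000
T(n) = O(n^0 log n) = O(log n)

For T(n) = 1T(n/6) + O(n^0): log_6(1) = 0.0000. This is Case 2 of the Master Theorem (c = log_b(a), equal work at all levels), giving O(log n).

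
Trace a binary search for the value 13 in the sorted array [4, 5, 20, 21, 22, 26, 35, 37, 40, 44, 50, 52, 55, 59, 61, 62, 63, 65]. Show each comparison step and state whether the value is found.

Binary search for 13 in [4, 5, 20, 21, 22, 26, 35, 37, 40, 44, 50, 52, 55, 59, 61, 62, 63, 65]:

lo=0, hi=17, mid=8, arr[mid]=40 -> 40 > 13, search left half
lo=0, hi=7, mid=3, arr[mid]=21 -> 21 > 13, search left half
lo=0, hi=2, mid=1, arr[mid]=5 -> 5 < 13, search right half
lo=2, hi=2, mid=2, arr[mid]=20 -> 20 > 13, search left half
lo=2 > hi=1, target 13 not found

Binary search determines that 13 is not in the array after 4 comparisons. The search space was exhausted without finding the target.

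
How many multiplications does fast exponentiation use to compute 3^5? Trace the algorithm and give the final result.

Computing 3^5 by squaring (build up from 3^1; each line after the first costs one multiplication):

3^1 = 3
3^2 = (3^1)^2 = 3^2 = 9
3^4 = (3^2)^2 = 9^2 = 81
3^5 = 3 * 3^4 = 3 * 81 = 243

Result: 243
Multiplications needed: 3 (3 lines after 3^1)

3^5 = 243. Using exponentiation by squaring, this requires 3 multiplications. The key idea: if the exponent is even, square the half-power; if odd, multiply by the base once.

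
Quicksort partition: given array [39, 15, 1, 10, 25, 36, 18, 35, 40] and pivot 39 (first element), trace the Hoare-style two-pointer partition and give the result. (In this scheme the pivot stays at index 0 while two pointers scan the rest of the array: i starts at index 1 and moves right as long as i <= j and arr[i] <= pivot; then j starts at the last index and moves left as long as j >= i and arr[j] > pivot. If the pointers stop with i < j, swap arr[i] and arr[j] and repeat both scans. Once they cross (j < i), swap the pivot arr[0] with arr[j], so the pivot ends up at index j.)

Hoare-style two-pointer partition with pivot = 39:

Initial array: [39, 15, 1, 10, 25, 36, 18, 35, 40]

Pointers start at i = 1, j = 8.
i ends at 8, j ends at 7: the pointers have crossed (j < i), so scanning stops.

Swap pivot arr[0] with arr[7] to place pivot at position 7: [35, 15, 1, 10, 25, 36, 18, 39, 40]
Pivot position: 7

After partitioning with pivot 39, the array becomes [35, 15, 1, 10, 25, 36, 18, 39, 40]. The pivot is placed at index 7. All elements to the left of the pivot are <= 39, and all elements to the right are > 39.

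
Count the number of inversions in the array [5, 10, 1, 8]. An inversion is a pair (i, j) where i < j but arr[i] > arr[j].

Finding inversions in [5, 10, 1, 8]:

(0, 2): arr[0]=5 > arr[2]=1
(1, 2): arr[1]=10 > arr[2]=1
(1, 3): arr[1]=10 > arr[3]=8

Total inversions: 3

The array has 3 inversion(s): (0,2), (1,2), (1,3). Each pair (i,j) satisfies i < j and arr[i] > arr[j].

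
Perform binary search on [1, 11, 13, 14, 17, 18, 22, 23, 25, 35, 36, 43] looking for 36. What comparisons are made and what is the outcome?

Binary search for 36 in [1, 11, 13, 14, 17, 18, 22, 23, 25, 35, 36, 43]:

lo=0, hi=11, mid=5, arr[mid]=18 -> 18 < 36, search right half
lo=6, hi=11, mid=8, arr[mid]=25 -> 25 < 36, search right half
lo=9, hi=11, mid=10, arr[mid]=36 -> Found target at index 10!

Binary search finds 36 at index 10 after 3 comparisons. The search repeatedly halves the search space by comparing with the middle element.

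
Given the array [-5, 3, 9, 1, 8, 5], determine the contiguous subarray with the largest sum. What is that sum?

Using Kadane's algorithm on [-5, 3, 9, 1, 8, 5]:

Scanning through the array:
Position 1 (value 3): max_ending_here = 3, max_so_far = 3
Position 2 (value 9): max_ending_here = 12, max_so_far = 12
Position 3 (value 1): max_ending_here = 13, max_so_far = 13
Position 4 (value 8): max_ending_here = 21, max_so_far = 21
Position 5 (value 5): max_ending_here = 26, max_so_far = 26

Maximum subarray: [3, 9, 1, 8, 5]
Maximum sum: 26

The maximum subarray is [3, 9, 1, 8, 5] with sum 26. This subarray runs from index 1 to index 5.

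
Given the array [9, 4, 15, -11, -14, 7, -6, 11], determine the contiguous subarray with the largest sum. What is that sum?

Using Kadane's algorithm on [9, 4, 15, -11, -14, 7, -6, 11]:

Scanning through the array:
Position 1 (value 4): max_ending_here = 13, max_so_far = 13
Position 2 (value 15): max_ending_here = 28, max_so_far = 28
Position 3 (value -11): max_ending_here = 17, max_so_far = 28
Position 4 (value -14): max_ending_here = 3, max_so_far = 28
Position 5 (value 7): max_ending_here = 10, max_so_far = 28
Position 6 (value -6): max_ending_here = 4, max_so_far = 28
Position 7 (value 11): max_ending_here = 15, max_so_far = 28

Maximum subarray: [9, 4, 15]
Maximum sum: 28

The maximum subarray is [9, 4, 15] with sum 28. This subarray runs from index 0 to index 2.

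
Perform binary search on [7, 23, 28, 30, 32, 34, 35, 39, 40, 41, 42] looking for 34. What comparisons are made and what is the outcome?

Binary search for 34 in [7, 23, 28, 30, 32, 34, 35, 39, 40, 41, 42]:

lo=0, hi=10, mid=5, arr[mid]=34 -> Found target at index 5!

Binary search finds 34 at index 5 after 1 comparisons. The search repeatedly halves the search space by comparing with the middle element.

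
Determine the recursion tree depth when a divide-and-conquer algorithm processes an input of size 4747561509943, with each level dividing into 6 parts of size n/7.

For divide and conquer with division factor 7:

Problem sizes at each level:
Level 0: 4747561509943
Level 1: 678223072849
Level 2: 96889010407
Level 3: 13841287201
Level 4: 1977326743
Level 5: 282475249
Level 6: 40353607
Level 7: 5764801
Level 8: 823543
Level 9: 117649
Level 10: 16807
Level 11: 2401
Level 12: 343
Level 13: 49
Level 14: 7
Level 15: 1

The root is level 0 and the size-1 base case is level 15 (the tree spans levels 0 through 15, i.e. 16 levels counting the root), so the depth is the number of divisions: log_7(4747561509943) = 15

The recursion tree depth is log_7(4747561509943) = 15. At each level, the problem size is divided by 7, so it takes 15 divisions to reduce to a base case of size 1. The algorithm makes 6 recursive calls at each level.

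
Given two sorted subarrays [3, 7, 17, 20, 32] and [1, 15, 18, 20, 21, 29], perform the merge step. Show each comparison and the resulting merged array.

Merging process:

Compare 3 vs 1: take 1 from right. Merged: [1]
Compare 3 vs 15: take 3 from left. Merged: [1, 3]
Compare 7 vs 15: take 7 from left. Merged: [1, 3, 7]
Compare 17 vs 15: take 15 from right. Merged: [1, 3, 7, 15]
Compare 17 vs 18: take 17 from left. Merged: [1, 3, 7, 15, 17]
Compare 20 vs 18: take 18 from right. Merged: [1, 3, 7, 15, 17, 18]
Compare 20 vs 20: take 20 from left. Merged: [1, 3, 7, 15, 17, 18, 20]
Compare 32 vs 20: take 20 from right. Merged: [1, 3, 7, 15, 17, 18, 20, 20]
Compare 32 vs 21: take 21 from right. Merged: [1, 3, 7, 15, 17, 18, 20, 20, 21]
Compare 32 vs 29: take 29 from right. Merged: [1, 3, 7, 15, 17, 18, 20, 20, 21, 29]
Append remaining from left: [32]. Merged: [1, 3, 7, 15, 17, 18, 20, 20, 21, 29, 32]

Final merged array: [1, 3, 7, 15, 17, 18, 20, 20, 21, 29, 32]
Total comparisons: 10

The merged array is [1, 3, 7, 15, 17, 18, 20, 20, 21, 29, 32], requiring 10 comparisons. The merge step runs in O(n) time where n is the total number of elements.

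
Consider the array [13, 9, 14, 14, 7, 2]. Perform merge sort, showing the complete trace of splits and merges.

Merge sort trace:

Split: [13, 9, 14, 14, 7, 2] -> [13, 9, 14] and [14, 7, 2]
  Split: [13, 9, 14] -> [13] and [9, 14]
    Split: [9, 14] -> [9] and [14]
    Merge: [9] + [14] -> [9, 14]
  Merge: [13] + [9, 14] -> [9, 13, 14]
  Split: [14, 7, 2] -> [14] and [7, 2]
    Split: [7, 2] -> [7] and [2]
    Merge: [7] + [2] -> [2, 7]
  Merge: [14] + [2, 7] -> [2, 7, 14]
Merge: [9, 13, 14] + [2, 7, 14] -> [2, 7, 9, 13, 14, 14]

Final sorted array: [2, 7, 9, 13, 14, 14]

The merge sort proceeds by recursively splitting the array and merging sorted halves.
After all merges, the sorted array is [2, 7, 9, 13, 14, 14].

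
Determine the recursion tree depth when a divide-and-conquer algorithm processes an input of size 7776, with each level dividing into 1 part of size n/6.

For divide and conquer with division factor 6:

Problem sizes at each level:
Level 0: 7776
Level 1: 1296
Level 2: 216
Level 3: 36
Level 4: 6
Level 5: 1

The root is level 0 and the size-1 base case is level 5 (the tree spans levels 0 through 5, i.e. 6 levels counting the root), so the depth is the number of divisions: log_6(7776) = 5

The recursion tree depth is log_6(7776) = 5. At each level, the problem size is divided by 6, so it takes 5 divisions to reduce to a base case of size 1. The algorithm makes 1 recursive call at each level.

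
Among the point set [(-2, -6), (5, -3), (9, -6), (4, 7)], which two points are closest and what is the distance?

Computing all pairwise distances among 4 points:

d((-2, -6), (5, -3)) = 7.6158
d((-2, -6), (9, -6)) = 11.0
d((-2, -6), (4, 7)) = 14.3178
d((5, -3), (9, -6)) = 5.0 <-- minimum
d((5, -3), (4, 7)) = 10.0499
d((9, -6), (4, 7)) = 13.9284

Closest pair: (5, -3) and (9, -6) with distance 5.0

The closest pair is (5, -3) and (9, -6) with Euclidean distance 5.0. For 4 points, brute-force pairwise comparison is shown above. For large n, the divide-and-conquer algorithm (sort by x, recurse on halves, check the dividing strip) achieves O(n log n).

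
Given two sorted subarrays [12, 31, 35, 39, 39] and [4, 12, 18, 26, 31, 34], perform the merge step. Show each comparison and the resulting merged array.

Merging process:

Compare 12 vs 4: take 4 from right. Merged: [4]
Compare 12 vs 12: take 12 from left. Merged: [4, 12]
Compare 31 vs 12: take 12 from right. Merged: [4, 12, 12]
Compare 31 vs 18: take 18 from right. Merged: [4, 12, 12, 18]
Compare 31 vs 26: take 26 from right. Merged: [4, 12, 12, 18, 26]
Compare 31 vs 31: take 31 from left. Merged: [4, 12, 12, 18, 26, 31]
Compare 35 vs 31: take 31 from right. Merged: [4, 12, 12, 18, 26, 31, 31]
Compare 35 vs 34: take 34 from right. Merged: [4, 12, 12, 18, 26, 31, 31, 34]
Append remaining from left: [35, 39, 39]. Merged: [4, 12, 12, 18, 26, 31, 31, 34, 35, 39, 39]

Final merged array: [4, 12, 12, 18, 26, 31, 31, 34, 35, 39, 39]
Total comparisons: 8

The merged array is [4, 12, 12, 18, 26, 31, 31, 34, 35, 39, 39], requiring 8 comparisons. The merge step runs in O(n) time where n is the total number of elements.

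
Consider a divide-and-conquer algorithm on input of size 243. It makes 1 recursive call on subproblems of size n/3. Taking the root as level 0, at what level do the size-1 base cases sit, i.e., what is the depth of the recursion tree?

For divide and conquer with division factor 3:

Problem sizes at each level:
Level 0: 243
Level 1: 81
Level 2: 27
Level 3: 9
Level 4: 3
Level 5: 1

The root is level 0 and the size-1 base case is level 5 (the tree spans levels 0 through 5, i.e. 6 levels counting the root), so the depth is the number of divisions: log_3(243) = 5

The recursion tree depth is log_3(243) = 5. At each level, the problem size is divided by 3, so it takes 5 divisions to reduce to a base case of size 1. The algorithm makes 1 recursive call at each level.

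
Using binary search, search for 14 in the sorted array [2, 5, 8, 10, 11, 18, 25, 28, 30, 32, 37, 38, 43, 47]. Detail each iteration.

Binary search for 14 in [2, 5, 8, 10, 11, 18, 25, 28, 30, 32, 37, 38, 43, 47]:

lo=0, hi=13, mid=6, arr[mid]=25 -> 25 > 14, search left half
lo=0, hi=5, mid=2, arr[mid]=8 -> 8 < 14, search right half
lo=3, hi=5, mid=4, arr[mid]=11 -> 11 < 14, search right half
lo=5, hi=5, mid=5, arr[mid]=18 -> 18 > 14, search left half
lo=5 > hi=4, target 14 not found

Binary search determines that 14 is not in the array after 4 comparisons. The search space was exhausted without finding the target.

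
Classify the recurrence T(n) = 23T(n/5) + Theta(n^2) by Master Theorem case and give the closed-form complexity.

Master Theorem for T(n) = 23T(n/5) + O(n^2):

a = 23, b = 5, c = 2
log_b(a) = log_5(23) = 1.9482

Case 3: c = 2 > log_5(23) = 1.9482
T(n) = O(n^2) = O(n^2)

For T(n) = 23T(n/5) + O(n^2): log_5(23) = 1.9482. This is Case 3 of the Master Theorem (c > log_b(a), work dominated by root), giving O(n^2).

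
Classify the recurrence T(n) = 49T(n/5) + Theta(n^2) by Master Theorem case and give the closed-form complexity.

Master Theorem for T(n) = 49T(n/5) + O(n^2):

a = 49, b = 5, c = 2
log_b(a) = log_5(49) = 2.4181

Case 1: c = 2 < log_5(49) = 2.4181
T(n) = O(n^(log_5 49))

For T(n) = 49T(n/5) + O(n^2): log_5(49) = 2.4181. This is Case 1 of the Master Theorem (c < log_b(a), work dominated by leaves), giving O(n^(log_5 49)).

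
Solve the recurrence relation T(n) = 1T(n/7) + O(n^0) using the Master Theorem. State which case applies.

Master Theorem for T(n) = 1T(n/7) + O(n^0):

a = 1, b = 7, c = 0
log_b(a) = log_7(1) = 0.0000

Case 2: c = 0 = log_7(1) = 0.0000
T(n) = O(n^0 log n) = O(log n)

For T(n) = 1T(n/7) + O(n^0): log_7(1) = 0.0000. This is Case 2 of the Master Theorem (c = log_b(a), equal work at all levels), giving O(log n).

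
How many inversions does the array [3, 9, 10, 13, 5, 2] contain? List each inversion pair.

Finding inversions in [3, 9, 10, 13, 5, 2]:

(0, 5): arr[0]=3 > arr[5]=2
(1, 4): arr[1]=9 > arr[4]=5
(1, 5): arr[1]=9 > arr[5]=2
(2, 4): arr[2]=10 > arr[4]=5
(2, 5): arr[2]=10 > arr[5]=2
(3, 4): arr[3]=13 > arr[4]=5
(3, 5): arr[3]=13 > arr[5]=2
(4, 5): arr[4]=5 > arr[5]=2

Total inversions: 8

The array has 8 inversion(s): (0,5), (1,4), (1,5), (2,4), (2,5), (3,4), (3,5), (4,5). Each pair (i,j) satisfies i < j and arr[i] > arr[j].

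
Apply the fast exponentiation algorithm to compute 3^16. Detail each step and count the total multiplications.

Computing 3^16 by squaring (build up from 3^1; each line after the first costs one multiplication):

3^1 = 3
3^2 = (3^1)^2 = 3^2 = 9
3^4 = (3^2)^2 = 9^2 = 81
3^8 = (3^4)^2 = 81^2 = 6561
3^16 = (3^8)^2 = 6561^2 = 43046721

Result: 43046721
Multiplications needed: 4 (4 lines after 3^1)

3^16 = 43046721. Using exponentiation by squaring, this requires 4 multiplications. The key idea: if the exponent is even, square the half-power; if odd, multiply by the base once.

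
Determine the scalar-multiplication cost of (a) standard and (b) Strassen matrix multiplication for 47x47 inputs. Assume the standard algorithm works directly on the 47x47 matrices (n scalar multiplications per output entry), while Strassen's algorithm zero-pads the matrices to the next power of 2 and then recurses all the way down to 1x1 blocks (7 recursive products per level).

Matrix multiplication for 47x47 matrices:

Strassen's algorithm requires power-of-2 dimensions. Pad 47x47 to 64x64 (next power of 2).

Standard algorithm: 47^3 = 103823 multiplications
Strassen's algorithm: 7^(log2(64)) = 7^6 = 117649 multiplications
Difference: 103823 - 117649 = -13826 (Strassen uses MORE here due to padding overhead — for small or just-over-power-of-2 n, padding can outweigh the per-level savings)

Standard: 103823 multiplications (47^3). Strassen: 117649 multiplications (7^6, after padding to 64x64). Strassen reduces 8 recursive multiplications to 7 at each level.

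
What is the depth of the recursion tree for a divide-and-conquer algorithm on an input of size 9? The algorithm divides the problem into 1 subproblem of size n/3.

For divide and conquer with division factor 3:

Problem sizes at each level:
Level 0: 9
Level 1: 3
Level 2: 1

The root is level 0 and the size-1 base case is level 2 (the tree spans levels 0 through 2, i.e. 3 levels counting the root), so the depth is the number of divisions: log_3(9) = 2

The recursion tree depth is log_3(9) = 2. At each level, the problem size is divided by 3, so it takes 2 divisions to reduce to a base case of size 1. The algorithm makes 1 recursive call at each level.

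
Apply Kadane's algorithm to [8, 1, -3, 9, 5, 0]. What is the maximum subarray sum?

Using Kadane's algorithm on [8, 1, -3, 9, 5, 0]:

Scanning through the array:
Position 1 (value 1): max_ending_here = 9, max_so_far = 9
Position 2 (value -3): max_ending_here = 6, max_so_far = 9
Position 3 (value 9): max_ending_here = 15, max_so_far = 15
Position 4 (value 5): max_ending_here = 20, max_so_far = 20
Position 5 (value 0): max_ending_here = 20, max_so_far = 20

Maximum subarray: [8, 1, -3, 9, 5]
Maximum sum: 20

The maximum subarray is [8, 1, -3, 9, 5] with sum 20. This subarray runs from index 0 to index 4.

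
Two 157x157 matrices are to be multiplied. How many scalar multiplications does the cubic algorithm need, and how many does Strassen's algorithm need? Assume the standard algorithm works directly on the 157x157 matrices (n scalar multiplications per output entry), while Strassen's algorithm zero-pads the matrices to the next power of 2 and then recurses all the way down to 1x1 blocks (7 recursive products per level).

Matrix multiplication for 157x157 matrices:

Strassen's algorithm requires power-of-2 dimensions. Pad 157x157 to 256x256 (next power of 2).

Standard algorithm: 157^3 = 3869893 multiplications
Strassen's algorithm: 7^(log2(256)) = 7^8 = 5764801 multiplications
Difference: 3869893 - 5764801 = -1894908 (Strassen uses MORE here due to padding overhead — for small or just-over-power-of-2 n, padding can outweigh the per-level savings)

Standard: 3869893 multiplications (157^3). Strassen: 5764801 multiplications (7^8, after padding to 256x256). Strassen reduces 8 recursive multiplications to 7 at each level.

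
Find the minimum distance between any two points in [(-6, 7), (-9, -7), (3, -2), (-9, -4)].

Computing all pairwise distances among 4 points:

d((-6, 7), (-9, -7)) = 14.3178
d((-6, 7), (3, -2)) = 12.7279
d((-6, 7), (-9, -4)) = 11.4018
d((-9, -7), (3, -2)) = 13.0
d((-9, -7), (-9, -4)) = 3.0 <-- minimum
d((3, -2), (-9, -4)) = 12.1655

Closest pair: (-9, -7) and (-9, -4) with distance 3.0

The closest pair is (-9, -7) and (-9, -4) with Euclidean distance 3.0. For 4 points, brute-force pairwise comparison is shown above. For large n, the divide-and-conquer algorithm (sort by x, recurse on halves, check the dividing strip) achieves O(n log n).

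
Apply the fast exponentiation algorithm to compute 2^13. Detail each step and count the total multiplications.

Computing 2^13 by squaring (build up from 2^1; each line after the first costs one multiplication):

2^1 = 2
2^2 = (2^1)^2 = 2^2 = 4
2^3 = 2 * 2^2 = 2 * 4 = 8
2^6 = (2^3)^2 = 8^2 = 64
2^12 = (2^6)^2 = 64^2 = 4096
2^13 = 2 * 2^12 = 2 * 4096 = 8192

Result: 8192
Multiplications needed: 5 (5 lines after 2^1)

2^13 = 8192. Using exponentiation by squaring, this requires 5 multiplications. The key idea: if the exponent is even, square the half-power; if odd, multiply by the base once.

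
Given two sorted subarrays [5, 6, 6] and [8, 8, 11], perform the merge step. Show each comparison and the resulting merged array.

Merging process:

Compare 5 vs 8: take 5 from left. Merged: [5]
Compare 6 vs 8: take 6 from left. Merged: [5, 6]
Compare 6 vs 8: take 6 from left. Merged: [5, 6, 6]
Append remaining from right: [8, 8, 11]. Merged: [5, 6, 6, 8, 8, 11]

Final merged array: [5, 6, 6, 8, 8, 11]
Total comparisons: 3

The merged array is [5, 6, 6, 8, 8, 11], requiring 3 comparisons. The merge step runs in O(n) time where n is the total number of elements.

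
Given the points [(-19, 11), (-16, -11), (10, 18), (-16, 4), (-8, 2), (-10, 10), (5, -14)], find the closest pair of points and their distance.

Computing all pairwise distances among 7 points:

d((-19, 11), (-16, -11)) = 22.2036
d((-19, 11), (10, 18)) = 29.8329
d((-19, 11), (-16, 4)) = 7.6158 <-- minimum
d((-19, 11), (-8, 2)) = 14.2127
d((-19, 11), (-10, 10)) = 9.0554
d((-19, 11), (5, -14)) = 34.6554
d((-16, -11), (10, 18)) = 38.9487
d((-16, -11), (-16, 4)) = 15.0
d((-16, -11), (-8, 2)) = 15.2643
d((-16, -11), (-10, 10)) = 21.8403
d((-16, -11), (5, -14)) = 21.2132
d((10, 18), (-16, 4)) = 29.5296
d((10, 18), (-8, 2)) = 24.0832
d((10, 18), (-10, 10)) = 21.5407
d((10, 18), (5, -14)) = 32.3883
d((-16, 4), (-8, 2)) = 8.2462
d((-16, 4), (-10, 10)) = 8.4853
d((-16, 4), (5, -14)) = 27.6586
d((-8, 2), (-10, 10)) = 8.2462
d((-8, 2), (5, -14)) = 20.6155
d((-10, 10), (5, -14)) = 28.3019

Closest pair: (-19, 11) and (-16, 4) with distance 7.6158

The closest pair is (-19, 11) and (-16, 4) with Euclidean distance 7.6158. For 7 points, brute-force pairwise comparison is shown above. For large n, the divide-and-conquer algorithm (sort by x, recurse on halves, check the dividing strip) achieves O(n log n).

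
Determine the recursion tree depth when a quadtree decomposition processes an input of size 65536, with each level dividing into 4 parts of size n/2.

For divide and conquer with division factor 2:

Problem sizes at each level:
Level 0: 65536
Level 1: 32768
Level 2: 16384
Level 3: 8192
Level 4: 4096
Level 5: 2048
Level 6: 1024
Level 7: 512
Level 8: 256
Level 9: 128
Level 10: 64
Level 11: 32
Level 12: 16
Level 13: 8
Level 14: 4
Level 15: 2
Level 16: 1

The root is level 0 and the size-1 base case is level 16 (the tree spans levels 0 through 16, i.e. 17 levels counting the root), so the depth is the number of divisions: log_2(65536) = 16

The recursion tree depth is log_2(65536) = 16. At each level, the problem size is divided by 2, so it takes 16 divisions to reduce to a base case of size 1. The algorithm makes 4 recursive calls at each level.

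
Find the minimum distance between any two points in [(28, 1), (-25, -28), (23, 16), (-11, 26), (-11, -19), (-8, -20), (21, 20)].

Computing all pairwise distances among 7 points:

d((28, 1), (-25, -28)) = 60.4152
d((28, 1), (23, 16)) = 15.8114
d((28, 1), (-11, 26)) = 46.3249
d((28, 1), (-11, -19)) = 43.8292
d((28, 1), (-8, -20)) = 41.6773
d((28, 1), (21, 20)) = 20.2485
d((-25, -28), (23, 16)) = 65.1153
d((-25, -28), (-11, 26)) = 55.7853
d((-25, -28), (-11, -19)) = 16.6433
d((-25, -28), (-8, -20)) = 18.7883
d((-25, -28), (21, 20)) = 66.4831
d((23, 16), (-11, 26)) = 35.4401
d((23, 16), (-11, -19)) = 48.7955
d((23, 16), (-8, -20)) = 47.5079
d((23, 16), (21, 20)) = 4.4721
d((-11, 26), (-11, -19)) = 45.0
d((-11, 26), (-8, -20)) = 46.0977
d((-11, 26), (21, 20)) = 32.5576
d((-11, -19), (-8, -20)) = 3.1623 <-- minimum
d((-11, -19), (21, 20)) = 50.448
d((-8, -20), (21, 20)) = 49.4065

Closest pair: (-11, -19) and (-8, -20) with distance 3.1623

The closest pair is (-11, -19) and (-8, -20) with Euclidean distance 3.1623. For 7 points, brute-force pairwise comparison is shown above. For large n, the divide-and-conquer algorithm (sort by x, recurse on halves, check the dividing strip) achieves O(n log n).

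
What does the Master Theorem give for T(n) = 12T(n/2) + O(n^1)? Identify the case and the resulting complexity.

Master Theorem for T(n) = 12T(n/2) + O(n^1):

a = 12, b = 2, c = 1
log_b(a) = log_2(12) = 3.5850

Case 1: c = 1 < log_2(12) = 3.5850
T(n) = O(n^(log_2 12))

For T(n) = 12T(n/2) + O(n^1): log_2(12) = 3.5850. This is Case 1 of the Master Theorem (c < log_b(a), work dominated by leaves), giving O(n^(log_2 12)).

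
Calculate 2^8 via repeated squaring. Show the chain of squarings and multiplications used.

Computing 2^8 by squaring (build up from 2^1; each line after the first costs one multiplication):

2^1 = 2
2^2 = (2^1)^2 = 2^2 = 4
2^4 = (2^2)^2 = 4^2 = 16
2^8 = (2^4)^2 = 16^2 = 256

Result: 256
Multiplications needed: 3 (3 lines after 2^1)

2^8 = 256. Using exponentiation by squaring, this requires 3 multiplications. The key idea: if the exponent is even, square the half-power; if odd, multiply by the base once.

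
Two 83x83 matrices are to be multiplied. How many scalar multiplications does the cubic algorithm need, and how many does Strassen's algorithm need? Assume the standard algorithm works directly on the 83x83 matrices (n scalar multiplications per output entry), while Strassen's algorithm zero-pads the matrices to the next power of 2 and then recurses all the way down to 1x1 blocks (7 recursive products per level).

Matrix multiplication for 83x83 matrices:

Strassen's algorithm requires power-of-2 dimensions. Pad 83x83 to 128x128 (next power of 2).

Standard algorithm: 83^3 = 571787 multiplications
Strassen's algorithm: 7^(log2(128)) = 7^7 = 823543 multiplications
Difference: 571787 - 823543 = -251756 (Strassen uses MORE here due to padding overhead — for small or just-over-power-of-2 n, padding can outweigh the per-level savings)

Standard: 571787 multiplications (83^3). Strassen: 823543 multiplications (7^7, after padding to 128x128). Strassen reduces 8 recursive multiplications to 7 at each level.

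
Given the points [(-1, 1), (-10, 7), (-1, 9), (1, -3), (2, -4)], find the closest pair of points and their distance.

Computing all pairwise distances among 5 points:

d((-1, 1), (-10, 7)) = 10.8167
d((-1, 1), (-1, 9)) = 8.0
d((-1, 1), (1, -3)) = 4.4721
d((-1, 1), (2, -4)) = 5.831
d((-10, 7), (-1, 9)) = 9.2195
d((-10, 7), (1, -3)) = 14.8661
d((-10, 7), (2, -4)) = 16.2788
d((-1, 9), (1, -3)) = 12.1655
d((-1, 9), (2, -4)) = 13.3417
d((1, -3), (2, -4)) = 1.4142 <-- minimum

Closest pair: (1, -3) and (2, -4) with distance 1.4142

The closest pair is (1, -3) and (2, -4) with Euclidean distance 1.4142. For 5 points, brute-force pairwise comparison is shown above. For large n, the divide-and-conquer algorithm (sort by x, recurse on halves, check the dividing strip) achieves O(n log n).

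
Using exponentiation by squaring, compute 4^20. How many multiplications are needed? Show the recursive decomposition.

Computing 4^20 by squaring (build up from 4^1; each line after the first costs one multiplication):

4^1 = 4
4^2 = (4^1)^2 = 4^2 = 16
4^4 = (4^2)^2 = 16^2 = 256
4^5 = 4 * 4^4 = 4 * 256 = 1024
4^10 = (4^5)^2 = 1024^2 = 1048576
4^20 = (4^10)^2 = 1048576^2 = 1099511627776

Result: 1099511627776
Multiplications needed: 5 (5 lines after 4^1)

4^20 = 1099511627776. Using exponentiation by squaring, this requires 5 multiplications. The key idea: if the exponent is even, square the half-power; if odd, multiply by the base once.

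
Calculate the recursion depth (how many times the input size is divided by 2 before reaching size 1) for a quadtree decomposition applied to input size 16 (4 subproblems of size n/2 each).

For divide and conquer with division factor 2:

Problem sizes at each level:
Level 0: 16
Level 1: 8
Level 2: 4
Level 3: 2
Level 4: 1

The root is level 0 and the size-1 base case is level 4 (the tree spans levels 0 through 4, i.e. 5 levels counting the root), so the depth is the number of divisions: log_2(16) = 4

The recursion tree depth is log_2(16) = 4. At each level, the problem size is divided by 2, so it takes 4 divisions to reduce to a base case of size 1. The algorithm makes 4 recursive calls at each level.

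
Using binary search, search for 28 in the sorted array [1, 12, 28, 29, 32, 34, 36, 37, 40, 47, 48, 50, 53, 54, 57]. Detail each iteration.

Binary search for 28 in [1, 12, 28, 29, 32, 34, 36, 37, 40, 47, 48, 50, 53, 54, 57]:

lo=0, hi=14, mid=7, arr[mid]=37 -> 37 > 28, search left half
lo=0, hi=6, mid=3, arr[mid]=29 -> 29 > 28, search left half
lo=0, hi=2, mid=1, arr[mid]=12 -> 12 < 28, search right half
lo=2, hi=2, mid=2, arr[mid]=28 -> Found target at index 2!

Binary search finds 28 at index 2 after 4 comparisons. The search repeatedly halves the search space by comparing with the middle element.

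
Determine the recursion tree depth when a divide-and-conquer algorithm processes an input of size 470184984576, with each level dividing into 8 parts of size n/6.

For divide and conquer with division factor 6:

Problem sizes at each level:
Level 0: 470184984576
Level 1: 78364164096
Level 2: 13060694016
Level 3: 2176782336
Level 4: 362797056
Level 5: 60466176
Level 6: 10077696
Level 7: 1679616
Level 8: 279936
Level 9: 46656
Level 10: 7776
Level 11: 1296
Level 12: 216
Level 13: 36
Level 14: 6
Level 15: 1

The root is level 0 and the size-1 base case is level 15 (the tree spans levels 0 through 15, i.e. 16 levels counting the root), so the depth is the number of divisions: log_6(470184984576) = 15

The recursion tree depth is log_6(470184984576) = 15. At each level, the problem size is divided by 6, so it takes 15 divisions to reduce to a base case of size 1. The algorithm makes 8 recursive calls at each level.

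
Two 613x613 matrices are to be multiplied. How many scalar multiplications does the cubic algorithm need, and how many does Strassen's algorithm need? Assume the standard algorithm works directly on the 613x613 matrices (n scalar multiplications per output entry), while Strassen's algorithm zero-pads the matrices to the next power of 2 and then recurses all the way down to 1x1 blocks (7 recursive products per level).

Matrix multiplication for 613x613 matrices:

Strassen's algorithm requires power-of-2 dimensions. Pad 613x613 to 1024x1024 (next power of 2).

Standard algorithm: 613^3 = 230346397 multiplications
Strassen's algorithm: 7^(log2(1024)) = 7^10 = 282475249 multiplications
Difference: 230346397 - 282475249 = -52128852 (Strassen uses MORE here due to padding overhead — for small or just-over-power-of-2 n, padding can outweigh the per-level savings)

Standard: 230346397 multiplications (613^3). Strassen: 282475249 multiplications (7^10, after padding to 1024x1024). Strassen reduces 8 recursive multiplications to 7 at each level.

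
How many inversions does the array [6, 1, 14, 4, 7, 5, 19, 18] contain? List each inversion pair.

Finding inversions in [6, 1, 14, 4, 7, 5, 19, 18]:

(0, 1): arr[0]=6 > arr[1]=1
(0, 3): arr[0]=6 > arr[3]=4
(0, 5): arr[0]=6 > arr[5]=5
(2, 3): arr[2]=14 > arr[3]=4
(2, 4): arr[2]=14 > arr[4]=7
(2, 5): arr[2]=14 > arr[5]=5
(4, 5): arr[4]=7 > arr[5]=5
(6, 7): arr[6]=19 > arr[7]=18

Total inversions: 8

The array has 8 inversion(s): (0,1), (0,3), (0,5), (2,3), (2,4), (2,5), (4,5), (6,7). Each pair (i,j) satisfies i < j and arr[i] > arr[j].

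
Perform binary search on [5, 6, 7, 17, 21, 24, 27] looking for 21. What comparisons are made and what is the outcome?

Binary search for 21 in [5, 6, 7, 17, 21, 24, 27]:

lo=0, hi=6, mid=3, arr[mid]=17 -> 17 < 21, search right half
lo=4, hi=6, mid=5, arr[mid]=24 -> 24 > 21, search left half
lo=4, hi=4, mid=4, arr[mid]=21 -> Found target at index 4!

Binary search finds 21 at index 4 after 3 comparisons. The search repeatedly halves the search space by comparing with the middle element.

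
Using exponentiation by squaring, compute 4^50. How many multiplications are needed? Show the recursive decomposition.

Computing 4^50 by squaring (build up from 4^1; each line after the first costs one multiplication):

4^1 = 4
4^2 = (4^1)^2 = 4^2 = 16
4^3 = 4 * 4^2 = 4 * 16 = 64
4^6 = (4^3)^2 = 64^2 = 4096
4^12 = (4^6)^2 = 4096^2 = 16777216
4^24 = (4^12)^2 = 16777216^2 = 281474976710656
4^25 = 4 * 4^24 = 4 * 281474976710656 = 1125899906842624
4^50 = (4^25)^2 = 1125899906842624^2 = 1267650600228229401496703205376

Result: 1267650600228229401496703205376
Multiplications needed: 7 (7 lines after 4^1)

4^50 = 1267650600228229401496703205376. Using exponentiation by squaring, this requires 7 multiplications. The key idea: if the exponent is even, square the half-power; if odd, multiply by the base once.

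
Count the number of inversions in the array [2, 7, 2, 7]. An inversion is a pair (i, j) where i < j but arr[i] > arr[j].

Finding inversions in [2, 7, 2, 7]:

(1, 2): arr[1]=7 > arr[2]=2

Total inversions: 1

The array has 1 inversion(s): (1,2). Each pair (i,j) satisfies i < j and arr[i] > arr[j].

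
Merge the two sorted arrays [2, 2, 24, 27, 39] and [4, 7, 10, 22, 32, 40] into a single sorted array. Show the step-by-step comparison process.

Merging process:

Compare 2 vs 4: take 2 from left. Merged: [2]
Compare 2 vs 4: take 2 from left. Merged: [2, 2]
Compare 24 vs 4: take 4 from right. Merged: [2, 2, 4]
Compare 24 vs 7: take 7 from right. Merged: [2, 2, 4, 7]
Compare 24 vs 10: take 10 from right. Merged: [2, 2, 4, 7, 10]
Compare 24 vs 22: take 22 from right. Merged: [2, 2, 4, 7, 10, 22]
Compare 24 vs 32: take 24 from left. Merged: [2, 2, 4, 7, 10, 22, 24]
Compare 27 vs 32: take 27 from left. Merged: [2, 2, 4, 7, 10, 22, 24, 27]
Compare 39 vs 32: take 32 from right. Merged: [2, 2, 4, 7, 10, 22, 24, 27, 32]
Compare 39 vs 40: take 39 from left. Merged: [2, 2, 4, 7, 10, 22, 24, 27, 32, 39]
Append remaining from right: [40]. Merged: [2, 2, 4, 7, 10, 22, 24, 27, 32, 39, 40]

Final merged array: [2, 2, 4, 7, 10, 22, 24, 27, 32, 39, 40]
Total comparisons: 10

The merged array is [2, 2, 4, 7, 10, 22, 24, 27, 32, 39, 40], requiring 10 comparisons. The merge step runs in O(n) time where n is the total number of elements.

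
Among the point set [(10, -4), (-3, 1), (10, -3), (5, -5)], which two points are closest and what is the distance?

Computing all pairwise distances among 4 points:

d((10, -4), (-3, 1)) = 13.9284
d((10, -4), (10, -3)) = 1.0 <-- minimum
d((10, -4), (5, -5)) = 5.099
d((-3, 1), (10, -3)) = 13.6015
d((-3, 1), (5, -5)) = 10.0
d((10, -3), (5, -5)) = 5.3852

Closest pair: (10, -4) and (10, -3) with distance 1.0

The closest pair is (10, -4) and (10, -3) with Euclidean distance 1.0. For 4 points, brute-force pairwise comparison is shown above. For large n, the divide-and-conquer algorithm (sort by x, recurse on halves, check the dividing strip) achieves O(n log n).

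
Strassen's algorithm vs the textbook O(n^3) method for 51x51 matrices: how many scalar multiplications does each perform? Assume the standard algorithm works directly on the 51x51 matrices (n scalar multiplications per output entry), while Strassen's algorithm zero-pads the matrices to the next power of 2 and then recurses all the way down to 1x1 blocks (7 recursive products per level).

Matrix multiplication for 51x51 matrices:

Strassen's algorithm requires power-of-2 dimensions. Pad 51x51 to 64x64 (next power of 2).

Standard algorithm: 51^3 = 132651 multiplications
Strassen's algorithm: 7^(log2(64)) = 7^6 = 117649 multiplications
Savings: 132651 - 117649 = 15002 multiplications

Standard: 132651 multiplications (51^3). Strassen: 117649 multiplications (7^6, after padding to 64x64). Strassen reduces 8 recursive multiplications to 7 at each level.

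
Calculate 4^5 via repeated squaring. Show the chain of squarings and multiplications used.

Computing 4^5 by squaring (build up from 4^1; each line after the first costs one multiplication):

4^1 = 4
4^2 = (4^1)^2 = 4^2 = 16
4^4 = (4^2)^2 = 16^2 = 256
4^5 = 4 * 4^4 = 4 * 256 = 1024

Result: 1024
Multiplications needed: 3 (3 lines after 4^1)

4^5 = 1024. Using exponentiation by squaring, this requires 3 multiplications. The key idea: if the exponent is even, square the half-power; if odd, multiply by the base once.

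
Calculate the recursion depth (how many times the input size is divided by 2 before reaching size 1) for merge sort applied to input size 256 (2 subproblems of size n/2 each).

For divide and conquer with division factor 2:

Problem sizes at each level:
Level 0: 256
Level 1: 128
Level 2: 64
Level 3: 32
Level 4: 16
Level 5: 8
Level 6: 4
Level 7: 2
Level 8: 1

The root is level 0 and the size-1 base case is level 8 (the tree spans levels 0 through 8, i.e. 9 levels counting the root), so the depth is the number of divisions: log_2(256) = 8

The recursion tree depth is log_2(256) = 8. At each level, the problem size is divided by 2, so it takes 8 divisions to reduce to a base case of size 1. The algorithm makes 2 recursive calls at each level.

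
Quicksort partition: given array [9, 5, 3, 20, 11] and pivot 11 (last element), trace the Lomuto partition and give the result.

Lomuto partition with pivot = 11:

Initial array: [9, 5, 3, 20, 11]

arr[0]=9 <= 11: swap with position 0, array becomes [9, 5, 3, 20, 11]
arr[1]=5 <= 11: swap with position 1, array becomes [9, 5, 3, 20, 11]
arr[2]=3 <= 11: swap with position 2, array becomes [9, 5, 3, 20, 11]
arr[3]=20 > 11: no swap

Place pivot at position 3: [9, 5, 3, 11, 20]
Pivot position: 3

After partitioning with pivot 11, the array becomes [9, 5, 3, 11, 20]. The pivot is placed at index 3. All elements to the left of the pivot are <= 11, and all elements to the right are > 11.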